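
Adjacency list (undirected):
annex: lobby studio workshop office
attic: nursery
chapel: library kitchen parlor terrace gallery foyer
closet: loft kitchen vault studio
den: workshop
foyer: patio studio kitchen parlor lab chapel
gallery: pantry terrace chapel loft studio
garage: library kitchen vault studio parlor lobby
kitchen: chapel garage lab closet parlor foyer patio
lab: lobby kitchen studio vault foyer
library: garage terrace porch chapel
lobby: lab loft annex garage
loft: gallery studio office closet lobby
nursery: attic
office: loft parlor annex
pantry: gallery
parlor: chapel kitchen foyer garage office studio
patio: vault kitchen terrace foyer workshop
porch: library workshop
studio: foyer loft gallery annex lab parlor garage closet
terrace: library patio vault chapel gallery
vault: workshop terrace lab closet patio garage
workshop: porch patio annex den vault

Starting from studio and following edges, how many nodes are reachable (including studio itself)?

21

BFS from studio visits: studio, foyer, loft, gallery, annex, lab, parlor, garage, closet, patio, kitchen, chapel, office, lobby, pantry, terrace, workshop, vault, library, porch, den
Reachable nodes: 21 of 23 total.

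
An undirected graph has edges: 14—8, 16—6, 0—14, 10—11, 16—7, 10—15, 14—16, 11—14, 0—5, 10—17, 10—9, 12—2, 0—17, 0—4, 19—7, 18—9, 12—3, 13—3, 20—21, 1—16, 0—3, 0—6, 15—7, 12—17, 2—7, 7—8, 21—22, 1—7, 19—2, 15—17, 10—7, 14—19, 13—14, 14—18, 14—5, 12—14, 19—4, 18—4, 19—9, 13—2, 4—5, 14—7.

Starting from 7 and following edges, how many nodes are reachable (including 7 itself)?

20

BFS from 7 visits: 7, 19, 16, 15, 14, 10, 8, 2, 1, 9, 4, 6, 17, 18, 13, 12, 11, 5, 0, 3
Reachable nodes: 20 of 23 total.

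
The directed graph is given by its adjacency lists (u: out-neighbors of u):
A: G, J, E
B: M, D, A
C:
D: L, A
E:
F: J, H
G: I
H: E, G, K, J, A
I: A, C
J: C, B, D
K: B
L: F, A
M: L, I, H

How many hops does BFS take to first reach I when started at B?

2

Level 0: B
Level 1: A, D, M
Level 2: E, G, H, I, J, L
Level 3: C, F, K
I first appears at level 2.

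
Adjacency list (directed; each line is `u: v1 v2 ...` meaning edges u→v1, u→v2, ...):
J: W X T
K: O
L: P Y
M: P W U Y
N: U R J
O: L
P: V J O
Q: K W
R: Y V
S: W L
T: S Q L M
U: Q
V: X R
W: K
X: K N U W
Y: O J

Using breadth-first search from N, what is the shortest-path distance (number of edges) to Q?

2

Level 0: N
Level 1: J, R, U
Level 2: Q, T, V, W, X, Y
Level 3: K, L, M, O, S
Level 4: P
Q first appears at level 2.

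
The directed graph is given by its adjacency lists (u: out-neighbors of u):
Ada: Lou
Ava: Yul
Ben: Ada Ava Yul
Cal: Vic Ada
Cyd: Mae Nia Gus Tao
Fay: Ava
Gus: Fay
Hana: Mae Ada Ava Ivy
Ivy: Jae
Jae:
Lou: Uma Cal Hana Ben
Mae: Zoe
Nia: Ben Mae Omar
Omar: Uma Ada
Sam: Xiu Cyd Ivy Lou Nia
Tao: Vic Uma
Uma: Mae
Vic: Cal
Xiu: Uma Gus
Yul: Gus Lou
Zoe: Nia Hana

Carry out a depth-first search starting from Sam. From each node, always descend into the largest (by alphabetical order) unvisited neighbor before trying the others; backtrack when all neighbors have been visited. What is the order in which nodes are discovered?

Sam, Xiu, Uma, Mae, Zoe, Nia, Omar, Ada, Lou, Hana, Ivy, Jae, Ava, Yul, Gus, Fay, Cal, Vic, Ben, Cyd, Tao

Visit Sam
Sam → Xiu
Xiu → Uma
Uma → Mae
Mae → Zoe
Zoe → Nia
Nia → Omar
Omar → Ada
Ada → Lou
Lou → Hana
Hana → Ivy
Ivy → Jae
Hana → Ava
Ava → Yul
Yul → Gus
Gus → Fay
Lou → Cal
Cal → Vic
Lou → Ben
Sam → Cyd
Cyd → Tao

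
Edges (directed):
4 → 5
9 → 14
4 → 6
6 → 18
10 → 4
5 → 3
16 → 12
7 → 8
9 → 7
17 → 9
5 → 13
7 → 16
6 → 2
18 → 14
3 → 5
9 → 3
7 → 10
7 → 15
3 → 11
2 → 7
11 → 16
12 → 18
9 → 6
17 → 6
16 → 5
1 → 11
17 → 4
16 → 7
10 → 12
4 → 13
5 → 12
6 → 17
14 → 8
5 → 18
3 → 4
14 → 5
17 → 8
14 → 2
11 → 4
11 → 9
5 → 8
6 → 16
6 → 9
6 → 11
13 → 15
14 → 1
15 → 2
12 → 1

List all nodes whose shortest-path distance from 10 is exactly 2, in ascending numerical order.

Level 0: 10
Level 1: 4, 12
Level 2: 1, 5, 6, 13, 18
Level 3: 2, 3, 8, 9, 11, 14, 15, 16, 17
Level 4: 7

1, 5, 6, 13, 18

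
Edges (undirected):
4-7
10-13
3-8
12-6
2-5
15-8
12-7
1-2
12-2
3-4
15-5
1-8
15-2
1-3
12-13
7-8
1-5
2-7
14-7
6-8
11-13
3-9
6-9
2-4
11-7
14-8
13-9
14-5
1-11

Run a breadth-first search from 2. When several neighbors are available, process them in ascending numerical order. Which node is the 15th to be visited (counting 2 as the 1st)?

Visit 2; enqueue 1, 4, 5, 7, 12, 15 → queue [1, 4, 5, 7, 12, 15]
Visit 1; enqueue 3, 8, 11 → queue [4, 5, 7, 12, 15, 3, 8, 11]
Visit 4 → queue [5, 7, 12, 15, 3, 8, 11]
Visit 5; enqueue 14 → queue [7, 12, 15, 3, 8, 11, 14]
Visit 7 → queue [12, 15, 3, 8, 11, 14]
Visit 12; enqueue 6, 13 → queue [15, 3, 8, 11, 14, 6, 13]
Visit 15 → queue [3, 8, 11, 14, 6, 13]
Visit 3; enqueue 9 → queue [8, 11, 14, 6, 13, 9]
Visit 8 → queue [11, 14, 6, 13, 9]
Visit 11 → queue [14, 6, 13, 9]
Visit 14 → queue [6, 13, 9]
Visit 6 → queue [13, 9]
Visit 13; enqueue 10 → queue [9, 10]
Visit 9 → queue [10]
Visit 10 → queue []

Visit order: 2, 1, 4, 5, 7, 12, 15, 3, 8, 11, 14, 6, 13, 9, 10

10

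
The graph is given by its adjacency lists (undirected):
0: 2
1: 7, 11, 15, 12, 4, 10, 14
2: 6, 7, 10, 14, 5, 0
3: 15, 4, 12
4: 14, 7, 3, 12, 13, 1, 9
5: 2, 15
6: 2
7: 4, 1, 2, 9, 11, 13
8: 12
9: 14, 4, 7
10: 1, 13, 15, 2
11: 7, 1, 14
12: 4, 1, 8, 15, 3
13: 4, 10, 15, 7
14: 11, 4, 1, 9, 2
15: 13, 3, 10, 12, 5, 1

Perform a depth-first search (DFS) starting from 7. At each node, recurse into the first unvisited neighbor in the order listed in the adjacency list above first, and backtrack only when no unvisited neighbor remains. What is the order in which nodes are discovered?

Visit 7
7 → 4
4 → 14
14 → 11
11 → 1
1 → 15
15 → 13
13 → 10
10 → 2
2 → 6
2 → 5
2 → 0
15 → 3
3 → 12
12 → 8
14 → 9

7 -> 4 -> 14 -> 11 -> 1 -> 15 -> 13 -> 10 -> 2 -> 6 -> 5 -> 0 -> 3 -> 12 -> 8 -> 9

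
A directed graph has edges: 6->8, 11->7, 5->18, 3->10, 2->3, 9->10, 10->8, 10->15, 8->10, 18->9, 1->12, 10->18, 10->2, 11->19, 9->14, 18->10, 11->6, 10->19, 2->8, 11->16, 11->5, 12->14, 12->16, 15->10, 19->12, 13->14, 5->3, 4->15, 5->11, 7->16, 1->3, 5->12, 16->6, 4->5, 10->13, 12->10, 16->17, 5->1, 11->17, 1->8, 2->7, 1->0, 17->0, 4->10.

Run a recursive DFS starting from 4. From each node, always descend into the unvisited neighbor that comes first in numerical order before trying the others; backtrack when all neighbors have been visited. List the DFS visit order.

Visit 4
4 → 5
5 → 1
1 → 0
1 → 3
3 → 10
10 → 2
2 → 7
7 → 16
16 → 6
6 → 8
16 → 17
10 → 13
13 → 14
10 → 15
10 → 18
18 → 9
10 → 19
19 → 12
5 → 11

4, 5, 1, 0, 3, 10, 2, 7, 16, 6, 8, 17, 13, 14, 15, 18, 9, 19, 12, 11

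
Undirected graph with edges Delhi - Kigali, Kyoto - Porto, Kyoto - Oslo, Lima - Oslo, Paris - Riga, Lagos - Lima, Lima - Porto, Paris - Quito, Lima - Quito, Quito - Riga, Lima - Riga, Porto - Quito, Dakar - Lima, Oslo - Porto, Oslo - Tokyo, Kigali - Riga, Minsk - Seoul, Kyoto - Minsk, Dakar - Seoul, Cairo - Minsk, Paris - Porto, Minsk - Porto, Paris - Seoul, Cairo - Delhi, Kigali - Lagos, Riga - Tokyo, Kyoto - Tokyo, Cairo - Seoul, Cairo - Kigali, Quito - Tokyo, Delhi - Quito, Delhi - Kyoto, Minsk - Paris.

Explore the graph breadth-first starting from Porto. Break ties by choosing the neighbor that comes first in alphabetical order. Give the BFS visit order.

Visit Porto; enqueue Kyoto, Lima, Minsk, Oslo, Paris, Quito → queue [Kyoto, Lima, Minsk, Oslo, Paris, Quito]
Visit Kyoto; enqueue Delhi, Tokyo → queue [Lima, Minsk, Oslo, Paris, Quito, Delhi, Tokyo]
Visit Lima; enqueue Dakar, Lagos, Riga → queue [Minsk, Oslo, Paris, Quito, Delhi, Tokyo, Dakar, Lagos, Riga]
Visit Minsk; enqueue Cairo, Seoul → queue [Oslo, Paris, Quito, Delhi, Tokyo, Dakar, Lagos, Riga, Cairo, Seoul]
Visit Oslo → queue [Paris, Quito, Delhi, Tokyo, Dakar, Lagos, Riga, Cairo, Seoul]
Visit Paris → queue [Quito, Delhi, Tokyo, Dakar, Lagos, Riga, Cairo, Seoul]
Visit Quito → queue [Delhi, Tokyo, Dakar, Lagos, Riga, Cairo, Seoul]
Visit Delhi; enqueue Kigali → queue [Tokyo, Dakar, Lagos, Riga, Cairo, Seoul, Kigali]
Visit Tokyo → queue [Dakar, Lagos, Riga, Cairo, Seoul, Kigali]
Visit Dakar → queue [Lagos, Riga, Cairo, Seoul, Kigali]
Visit Lagos → queue [Riga, Cairo, Seoul, Kigali]
Visit Riga → queue [Cairo, Seoul, Kigali]
Visit Cairo → queue [Seoul, Kigali]
Visit Seoul → queue [Kigali]
Visit Kigali → queue []

Porto, Kyoto, Lima, Minsk, Oslo, Paris, Quito, Delhi, Tokyo, Dakar, Lagos, Riga, Cairo, Seoul, Kigali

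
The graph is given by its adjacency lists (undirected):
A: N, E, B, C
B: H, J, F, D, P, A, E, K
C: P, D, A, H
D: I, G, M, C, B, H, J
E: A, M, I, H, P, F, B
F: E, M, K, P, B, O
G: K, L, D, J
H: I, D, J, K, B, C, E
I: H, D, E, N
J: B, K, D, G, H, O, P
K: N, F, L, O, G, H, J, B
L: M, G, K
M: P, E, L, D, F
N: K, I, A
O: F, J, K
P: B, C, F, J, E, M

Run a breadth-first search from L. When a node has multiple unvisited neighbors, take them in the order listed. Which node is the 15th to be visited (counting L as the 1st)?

A

Visit L; enqueue M, G, K → queue [M, G, K]
Visit M; enqueue P, E, D, F → queue [G, K, P, E, D, F]
Visit G; enqueue J → queue [K, P, E, D, F, J]
Visit K; enqueue N, O, H, B → queue [P, E, D, F, J, N, O, H, B]
Visit P; enqueue C → queue [E, D, F, J, N, O, H, B, C]
Visit E; enqueue A, I → queue [D, F, J, N, O, H, B, C, A, I]
Visit D → queue [F, J, N, O, H, B, C, A, I]
Visit F → queue [J, N, O, H, B, C, A, I]
Visit J → queue [N, O, H, B, C, A, I]
Visit N → queue [O, H, B, C, A, I]
Visit O → queue [H, B, C, A, I]
Visit H → queue [B, C, A, I]
Visit B → queue [C, A, I]
Visit C → queue [A, I]
Visit A → queue [I]
Visit I → queue []

Visit order: L, M, G, K, P, E, D, F, J, N, O, H, B, C, A, I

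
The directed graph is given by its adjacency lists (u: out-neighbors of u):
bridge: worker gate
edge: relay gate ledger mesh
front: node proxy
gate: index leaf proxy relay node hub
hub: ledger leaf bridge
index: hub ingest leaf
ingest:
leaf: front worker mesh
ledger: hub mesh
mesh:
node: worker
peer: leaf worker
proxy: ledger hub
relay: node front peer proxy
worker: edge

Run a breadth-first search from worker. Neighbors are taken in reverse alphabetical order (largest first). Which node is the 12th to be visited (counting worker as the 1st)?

Visit worker; enqueue edge → queue [edge]
Visit edge; enqueue relay, mesh, ledger, gate → queue [relay, mesh, ledger, gate]
Visit relay; enqueue proxy, peer, node, front → queue [mesh, ledger, gate, proxy, peer, node, front]
Visit mesh → queue [ledger, gate, proxy, peer, node, front]
Visit ledger; enqueue hub → queue [gate, proxy, peer, node, front, hub]
Visit gate; enqueue leaf, index → queue [proxy, peer, node, front, hub, leaf, index]
Visit proxy → queue [peer, node, front, hub, leaf, index]
Visit peer → queue [node, front, hub, leaf, index]
Visit node → queue [front, hub, leaf, index]
Visit front → queue [hub, leaf, index]
Visit hub; enqueue bridge → queue [leaf, index, bridge]
Visit leaf → queue [index, bridge]
Visit index; enqueue ingest → queue [bridge, ingest]
Visit bridge → queue [ingest]
Visit ingest → queue []

Visit order: worker, edge, relay, mesh, ledger, gate, proxy, peer, node, front, hub, leaf, index, bridge, ingest

leaf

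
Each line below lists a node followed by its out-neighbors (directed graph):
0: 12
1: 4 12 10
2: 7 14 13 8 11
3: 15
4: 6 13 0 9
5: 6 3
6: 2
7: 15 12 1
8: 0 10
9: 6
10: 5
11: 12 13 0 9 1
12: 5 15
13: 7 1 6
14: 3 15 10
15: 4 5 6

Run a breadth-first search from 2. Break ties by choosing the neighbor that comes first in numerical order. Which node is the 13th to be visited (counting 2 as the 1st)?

6

Visit 2; enqueue 7, 8, 11, 13, 14 → queue [7, 8, 11, 13, 14]
Visit 7; enqueue 1, 12, 15 → queue [8, 11, 13, 14, 1, 12, 15]
Visit 8; enqueue 0, 10 → queue [11, 13, 14, 1, 12, 15, 0, 10]
Visit 11; enqueue 9 → queue [13, 14, 1, 12, 15, 0, 10, 9]
Visit 13; enqueue 6 → queue [14, 1, 12, 15, 0, 10, 9, 6]
Visit 14; enqueue 3 → queue [1, 12, 15, 0, 10, 9, 6, 3]
Visit 1; enqueue 4 → queue [12, 15, 0, 10, 9, 6, 3, 4]
Visit 12; enqueue 5 → queue [15, 0, 10, 9, 6, 3, 4, 5]
Visit 15 → queue [0, 10, 9, 6, 3, 4, 5]
Visit 0 → queue [10, 9, 6, 3, 4, 5]
Visit 10 → queue [9, 6, 3, 4, 5]
Visit 9 → queue [6, 3, 4, 5]
Visit 6 → queue [3, 4, 5]
Visit 3 → queue [4, 5]
Visit 4 → queue [5]
Visit 5 → queue []

Visit order: 2, 7, 8, 11, 13, 14, 1, 12, 15, 0, 10, 9, 6, 3, 4, 5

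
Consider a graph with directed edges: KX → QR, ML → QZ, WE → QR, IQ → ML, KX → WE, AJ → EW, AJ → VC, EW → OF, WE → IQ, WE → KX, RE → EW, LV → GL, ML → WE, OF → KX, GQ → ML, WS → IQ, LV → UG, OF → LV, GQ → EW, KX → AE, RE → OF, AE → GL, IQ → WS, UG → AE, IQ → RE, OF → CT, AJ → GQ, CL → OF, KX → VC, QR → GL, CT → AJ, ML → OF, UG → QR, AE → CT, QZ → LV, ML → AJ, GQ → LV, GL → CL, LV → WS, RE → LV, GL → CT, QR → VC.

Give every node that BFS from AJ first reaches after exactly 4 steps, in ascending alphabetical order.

Level 0: AJ
Level 1: EW, GQ, VC
Level 2: LV, ML, OF
Level 3: CT, GL, KX, QZ, UG, WE, WS
Level 4: AE, CL, IQ, QR
Level 5: RE

AE, CL, IQ, QR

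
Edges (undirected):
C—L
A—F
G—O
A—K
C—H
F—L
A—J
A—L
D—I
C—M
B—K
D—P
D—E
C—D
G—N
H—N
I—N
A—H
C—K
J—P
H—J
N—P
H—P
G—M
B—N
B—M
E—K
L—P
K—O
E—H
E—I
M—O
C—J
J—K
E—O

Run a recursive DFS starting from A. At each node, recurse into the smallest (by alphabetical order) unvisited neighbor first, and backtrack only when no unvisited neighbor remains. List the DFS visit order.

Visit A
A → F
F → L
L → C
C → D
D → E
E → H
H → J
J → K
K → B
B → M
M → G
G → N
N → I
N → P
G → O

A F L C D E H J K B M G N I P O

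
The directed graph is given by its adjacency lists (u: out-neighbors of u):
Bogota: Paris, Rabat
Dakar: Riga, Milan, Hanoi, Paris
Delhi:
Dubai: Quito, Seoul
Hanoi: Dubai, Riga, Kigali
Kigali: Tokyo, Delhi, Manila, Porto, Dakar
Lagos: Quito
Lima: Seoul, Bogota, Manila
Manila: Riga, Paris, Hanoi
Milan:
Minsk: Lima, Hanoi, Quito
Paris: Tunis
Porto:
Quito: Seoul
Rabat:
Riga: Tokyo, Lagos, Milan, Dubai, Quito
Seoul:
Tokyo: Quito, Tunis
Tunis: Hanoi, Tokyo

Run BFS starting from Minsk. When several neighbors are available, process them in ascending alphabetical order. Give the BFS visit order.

Minsk, Hanoi, Lima, Quito, Dubai, Kigali, Riga, Bogota, Manila, Seoul, Dakar, Delhi, Porto, Tokyo, Lagos, Milan, Paris, Rabat, Tunis

Visit Minsk; enqueue Hanoi, Lima, Quito → queue [Hanoi, Lima, Quito]
Visit Hanoi; enqueue Dubai, Kigali, Riga → queue [Lima, Quito, Dubai, Kigali, Riga]
Visit Lima; enqueue Bogota, Manila, Seoul → queue [Quito, Dubai, Kigali, Riga, Bogota, Manila, Seoul]
Visit Quito → queue [Dubai, Kigali, Riga, Bogota, Manila, Seoul]
Visit Dubai → queue [Kigali, Riga, Bogota, Manila, Seoul]
Visit Kigali; enqueue Dakar, Delhi, Porto, Tokyo → queue [Riga, Bogota, Manila, Seoul, Dakar, Delhi, Porto, Tokyo]
Visit Riga; enqueue Lagos, Milan → queue [Bogota, Manila, Seoul, Dakar, Delhi, Porto, Tokyo, Lagos, Milan]
Visit Bogota; enqueue Paris, Rabat → queue [Manila, Seoul, Dakar, Delhi, Porto, Tokyo, Lagos, Milan, Paris, Rabat]
Visit Manila → queue [Seoul, Dakar, Delhi, Porto, Tokyo, Lagos, Milan, Paris, Rabat]
Visit Seoul → queue [Dakar, Delhi, Porto, Tokyo, Lagos, Milan, Paris, Rabat]
Visit Dakar → queue [Delhi, Porto, Tokyo, Lagos, Milan, Paris, Rabat]
Visit Delhi → queue [Porto, Tokyo, Lagos, Milan, Paris, Rabat]
Visit Porto → queue [Tokyo, Lagos, Milan, Paris, Rabat]
Visit Tokyo; enqueue Tunis → queue [Lagos, Milan, Paris, Rabat, Tunis]
Visit Lagos → queue [Milan, Paris, Rabat, Tunis]
Visit Milan → queue [Paris, Rabat, Tunis]
Visit Paris → queue [Rabat, Tunis]
Visit Rabat → queue [Tunis]
Visit Tunis → queue []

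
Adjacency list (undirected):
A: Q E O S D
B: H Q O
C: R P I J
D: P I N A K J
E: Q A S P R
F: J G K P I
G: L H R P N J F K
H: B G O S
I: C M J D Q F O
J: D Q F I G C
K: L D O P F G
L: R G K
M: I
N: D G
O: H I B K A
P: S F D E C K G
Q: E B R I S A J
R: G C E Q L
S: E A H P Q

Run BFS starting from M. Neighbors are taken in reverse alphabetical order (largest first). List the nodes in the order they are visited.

M I Q O J F D C S R E B A K H G P N L

Visit M; enqueue I → queue [I]
Visit I; enqueue Q, O, J, F, D, C → queue [Q, O, J, F, D, C]
Visit Q; enqueue S, R, E, B, A → queue [O, J, F, D, C, S, R, E, B, A]
Visit O; enqueue K, H → queue [J, F, D, C, S, R, E, B, A, K, H]
Visit J; enqueue G → queue [F, D, C, S, R, E, B, A, K, H, G]
Visit F; enqueue P → queue [D, C, S, R, E, B, A, K, H, G, P]
Visit D; enqueue N → queue [C, S, R, E, B, A, K, H, G, P, N]
Visit C → queue [S, R, E, B, A, K, H, G, P, N]
Visit S → queue [R, E, B, A, K, H, G, P, N]
Visit R; enqueue L → queue [E, B, A, K, H, G, P, N, L]
Visit E → queue [B, A, K, H, G, P, N, L]
Visit B → queue [A, K, H, G, P, N, L]
Visit A → queue [K, H, G, P, N, L]
Visit K → queue [H, G, P, N, L]
Visit H → queue [G, P, N, L]
Visit G → queue [P, N, L]
Visit P → queue [N, L]
Visit N → queue [L]
Visit L → queue []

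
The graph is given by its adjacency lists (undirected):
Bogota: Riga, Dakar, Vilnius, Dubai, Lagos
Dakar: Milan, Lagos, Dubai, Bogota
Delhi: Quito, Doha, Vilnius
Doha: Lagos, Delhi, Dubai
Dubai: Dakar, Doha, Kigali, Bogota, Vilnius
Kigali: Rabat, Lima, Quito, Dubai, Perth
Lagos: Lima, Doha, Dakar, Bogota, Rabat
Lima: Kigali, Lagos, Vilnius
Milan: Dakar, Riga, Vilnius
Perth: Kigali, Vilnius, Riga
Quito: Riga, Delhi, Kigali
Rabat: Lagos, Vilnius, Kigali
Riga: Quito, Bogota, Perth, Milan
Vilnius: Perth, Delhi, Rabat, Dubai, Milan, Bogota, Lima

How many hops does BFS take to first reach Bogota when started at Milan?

2

Level 0: Milan
Level 1: Dakar, Riga, Vilnius
Level 2: Bogota, Delhi, Dubai, Lagos, Lima, Perth, Quito, Rabat
Level 3: Doha, Kigali
Bogota first appears at level 2.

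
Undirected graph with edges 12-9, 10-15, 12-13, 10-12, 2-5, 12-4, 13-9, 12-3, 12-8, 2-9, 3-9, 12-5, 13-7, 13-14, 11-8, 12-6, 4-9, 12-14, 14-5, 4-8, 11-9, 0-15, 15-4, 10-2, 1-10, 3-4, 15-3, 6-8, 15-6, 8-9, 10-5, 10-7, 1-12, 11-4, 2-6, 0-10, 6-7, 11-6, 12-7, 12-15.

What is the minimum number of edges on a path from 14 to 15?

Level 0: 14
Level 1: 5, 12, 13
Level 2: 1, 2, 3, 4, 6, 7, 8, 9, 10, 15
Level 3: 0, 11
15 first appears at level 2.

2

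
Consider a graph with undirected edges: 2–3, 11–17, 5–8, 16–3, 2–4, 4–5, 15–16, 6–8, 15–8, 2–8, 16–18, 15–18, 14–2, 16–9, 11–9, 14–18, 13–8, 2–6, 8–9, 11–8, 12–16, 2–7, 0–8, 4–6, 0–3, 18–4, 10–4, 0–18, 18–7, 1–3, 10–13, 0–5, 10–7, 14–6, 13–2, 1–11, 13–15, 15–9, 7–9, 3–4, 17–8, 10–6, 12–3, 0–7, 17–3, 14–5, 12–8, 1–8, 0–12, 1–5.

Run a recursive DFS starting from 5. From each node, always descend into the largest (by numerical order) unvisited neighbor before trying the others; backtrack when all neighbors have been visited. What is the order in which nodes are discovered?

Visit 5
5 → 14
14 → 18
18 → 16
16 → 15
15 → 13
13 → 10
10 → 7
7 → 9
9 → 11
11 → 17
17 → 8
8 → 12
12 → 3
3 → 4
4 → 6
6 → 2
3 → 1
3 → 0

5, 14, 18, 16, 15, 13, 10, 7, 9, 11, 17, 8, 12, 3, 4, 6, 2, 1, 0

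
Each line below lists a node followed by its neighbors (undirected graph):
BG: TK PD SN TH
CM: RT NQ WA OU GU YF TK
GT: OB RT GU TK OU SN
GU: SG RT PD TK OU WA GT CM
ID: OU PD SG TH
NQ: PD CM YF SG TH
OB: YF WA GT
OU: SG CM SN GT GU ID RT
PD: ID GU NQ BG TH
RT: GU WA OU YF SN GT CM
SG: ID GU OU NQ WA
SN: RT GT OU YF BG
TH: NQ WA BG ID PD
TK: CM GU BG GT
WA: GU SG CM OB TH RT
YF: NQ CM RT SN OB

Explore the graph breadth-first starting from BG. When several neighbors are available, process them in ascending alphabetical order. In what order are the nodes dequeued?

BG -> PD -> SN -> TH -> TK -> GU -> ID -> NQ -> GT -> OU -> RT -> YF -> WA -> CM -> SG -> OB

Visit BG; enqueue PD, SN, TH, TK → queue [PD, SN, TH, TK]
Visit PD; enqueue GU, ID, NQ → queue [SN, TH, TK, GU, ID, NQ]
Visit SN; enqueue GT, OU, RT, YF → queue [TH, TK, GU, ID, NQ, GT, OU, RT, YF]
Visit TH; enqueue WA → queue [TK, GU, ID, NQ, GT, OU, RT, YF, WA]
Visit TK; enqueue CM → queue [GU, ID, NQ, GT, OU, RT, YF, WA, CM]
Visit GU; enqueue SG → queue [ID, NQ, GT, OU, RT, YF, WA, CM, SG]
Visit ID → queue [NQ, GT, OU, RT, YF, WA, CM, SG]
Visit NQ → queue [GT, OU, RT, YF, WA, CM, SG]
Visit GT; enqueue OB → queue [OU, RT, YF, WA, CM, SG, OB]
Visit OU → queue [RT, YF, WA, CM, SG, OB]
Visit RT → queue [YF, WA, CM, SG, OB]
Visit YF → queue [WA, CM, SG, OB]
Visit WA → queue [CM, SG, OB]
Visit CM → queue [SG, OB]
Visit SG → queue [OB]
Visit OB → queue []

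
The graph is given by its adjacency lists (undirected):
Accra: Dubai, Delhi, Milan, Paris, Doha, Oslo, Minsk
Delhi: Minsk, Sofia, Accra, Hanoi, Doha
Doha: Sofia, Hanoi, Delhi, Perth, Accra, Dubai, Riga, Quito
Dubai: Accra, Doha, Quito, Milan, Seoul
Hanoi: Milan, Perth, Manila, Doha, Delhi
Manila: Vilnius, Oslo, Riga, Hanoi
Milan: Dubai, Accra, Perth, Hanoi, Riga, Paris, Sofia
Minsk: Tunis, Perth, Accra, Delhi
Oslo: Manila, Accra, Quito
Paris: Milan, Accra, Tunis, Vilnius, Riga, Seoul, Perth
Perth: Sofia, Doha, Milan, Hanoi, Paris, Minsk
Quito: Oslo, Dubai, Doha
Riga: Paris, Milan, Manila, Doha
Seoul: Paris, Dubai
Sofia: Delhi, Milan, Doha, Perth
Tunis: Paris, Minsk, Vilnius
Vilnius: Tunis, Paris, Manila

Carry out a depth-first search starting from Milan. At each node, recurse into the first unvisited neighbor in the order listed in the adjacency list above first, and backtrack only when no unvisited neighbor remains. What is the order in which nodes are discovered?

Visit Milan
Milan → Dubai
Dubai → Accra
Accra → Delhi
Delhi → Minsk
Minsk → Tunis
Tunis → Paris
Paris → Vilnius
Vilnius → Manila
Manila → Oslo
Oslo → Quito
Quito → Doha
Doha → Sofia
Sofia → Perth
Perth → Hanoi
Doha → Riga
Paris → Seoul

Milan → Dubai → Accra → Delhi → Minsk → Tunis → Paris → Vilnius → Manila → Oslo → Quito → Doha → Sofia → Perth → Hanoi → Riga → Seoul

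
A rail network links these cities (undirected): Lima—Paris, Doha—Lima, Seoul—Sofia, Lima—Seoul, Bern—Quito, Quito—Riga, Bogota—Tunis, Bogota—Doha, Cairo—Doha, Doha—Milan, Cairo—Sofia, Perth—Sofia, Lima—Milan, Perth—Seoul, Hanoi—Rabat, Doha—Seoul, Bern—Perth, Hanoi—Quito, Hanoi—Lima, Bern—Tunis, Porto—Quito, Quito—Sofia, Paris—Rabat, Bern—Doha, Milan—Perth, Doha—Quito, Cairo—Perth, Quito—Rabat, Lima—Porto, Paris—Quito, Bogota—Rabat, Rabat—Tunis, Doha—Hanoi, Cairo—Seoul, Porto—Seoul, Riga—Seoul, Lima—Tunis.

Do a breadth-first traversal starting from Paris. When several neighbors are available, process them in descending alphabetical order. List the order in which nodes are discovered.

Paris Rabat Quito Lima Tunis Hanoi Bogota Sofia Riga Porto Doha Bern Seoul Milan Perth Cairo

Visit Paris; enqueue Rabat, Quito, Lima → queue [Rabat, Quito, Lima]
Visit Rabat; enqueue Tunis, Hanoi, Bogota → queue [Quito, Lima, Tunis, Hanoi, Bogota]
Visit Quito; enqueue Sofia, Riga, Porto, Doha, Bern → queue [Lima, Tunis, Hanoi, Bogota, Sofia, Riga, Porto, Doha, Bern]
Visit Lima; enqueue Seoul, Milan → queue [Tunis, Hanoi, Bogota, Sofia, Riga, Porto, Doha, Bern, Seoul, Milan]
Visit Tunis → queue [Hanoi, Bogota, Sofia, Riga, Porto, Doha, Bern, Seoul, Milan]
Visit Hanoi → queue [Bogota, Sofia, Riga, Porto, Doha, Bern, Seoul, Milan]
Visit Bogota → queue [Sofia, Riga, Porto, Doha, Bern, Seoul, Milan]
Visit Sofia; enqueue Perth, Cairo → queue [Riga, Porto, Doha, Bern, Seoul, Milan, Perth, Cairo]
Visit Riga → queue [Porto, Doha, Bern, Seoul, Milan, Perth, Cairo]
Visit Porto → queue [Doha, Bern, Seoul, Milan, Perth, Cairo]
Visit Doha → queue [Bern, Seoul, Milan, Perth, Cairo]
Visit Bern → queue [Seoul, Milan, Perth, Cairo]
Visit Seoul → queue [Milan, Perth, Cairo]
Visit Milan → queue [Perth, Cairo]
Visit Perth → queue [Cairo]
Visit Cairo → queue []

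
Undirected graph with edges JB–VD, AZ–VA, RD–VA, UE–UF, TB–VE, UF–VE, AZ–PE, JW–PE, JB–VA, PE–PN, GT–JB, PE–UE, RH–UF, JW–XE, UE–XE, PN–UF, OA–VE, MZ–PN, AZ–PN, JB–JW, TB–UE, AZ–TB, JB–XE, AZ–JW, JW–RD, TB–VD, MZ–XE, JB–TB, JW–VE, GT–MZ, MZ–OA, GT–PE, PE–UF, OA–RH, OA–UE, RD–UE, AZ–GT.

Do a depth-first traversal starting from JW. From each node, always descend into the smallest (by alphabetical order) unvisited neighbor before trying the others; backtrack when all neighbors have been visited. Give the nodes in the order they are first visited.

Visit JW
JW → AZ
AZ → GT
GT → JB
JB → TB
TB → UE
UE → OA
OA → MZ
MZ → PN
PN → PE
PE → UF
UF → RH
UF → VE
MZ → XE
UE → RD
RD → VA
TB → VD

JW, AZ, GT, JB, TB, UE, OA, MZ, PN, PE, UF, RH, VE, XE, RD, VA, VD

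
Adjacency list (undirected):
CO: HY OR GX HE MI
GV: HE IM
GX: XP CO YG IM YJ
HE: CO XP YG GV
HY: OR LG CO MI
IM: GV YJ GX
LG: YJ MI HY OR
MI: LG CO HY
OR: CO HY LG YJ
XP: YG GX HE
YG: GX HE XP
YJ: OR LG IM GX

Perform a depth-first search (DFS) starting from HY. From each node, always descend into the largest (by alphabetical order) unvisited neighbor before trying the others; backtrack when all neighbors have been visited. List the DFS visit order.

Visit HY
HY → OR
OR → YJ
YJ → LG
LG → MI
MI → CO
CO → HE
HE → YG
YG → XP
XP → GX
GX → IM
IM → GV

HY OR YJ LG MI CO HE YG XP GX IM GV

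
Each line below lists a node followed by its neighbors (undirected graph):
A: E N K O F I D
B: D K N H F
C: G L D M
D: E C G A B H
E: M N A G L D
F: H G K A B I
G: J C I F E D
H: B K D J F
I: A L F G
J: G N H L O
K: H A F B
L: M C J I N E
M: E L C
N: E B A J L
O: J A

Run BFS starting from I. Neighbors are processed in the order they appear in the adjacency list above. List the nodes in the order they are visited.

Visit I; enqueue A, L, F, G → queue [A, L, F, G]
Visit A; enqueue E, N, K, O, D → queue [L, F, G, E, N, K, O, D]
Visit L; enqueue M, C, J → queue [F, G, E, N, K, O, D, M, C, J]
Visit F; enqueue H, B → queue [G, E, N, K, O, D, M, C, J, H, B]
Visit G → queue [E, N, K, O, D, M, C, J, H, B]
Visit E → queue [N, K, O, D, M, C, J, H, B]
Visit N → queue [K, O, D, M, C, J, H, B]
Visit K → queue [O, D, M, C, J, H, B]
Visit O → queue [D, M, C, J, H, B]
Visit D → queue [M, C, J, H, B]
Visit M → queue [C, J, H, B]
Visit C → queue [J, H, B]
Visit J → queue [H, B]
Visit H → queue [B]
Visit B → queue []

I -> A -> L -> F -> G -> E -> N -> K -> O -> D -> M -> C -> J -> H -> B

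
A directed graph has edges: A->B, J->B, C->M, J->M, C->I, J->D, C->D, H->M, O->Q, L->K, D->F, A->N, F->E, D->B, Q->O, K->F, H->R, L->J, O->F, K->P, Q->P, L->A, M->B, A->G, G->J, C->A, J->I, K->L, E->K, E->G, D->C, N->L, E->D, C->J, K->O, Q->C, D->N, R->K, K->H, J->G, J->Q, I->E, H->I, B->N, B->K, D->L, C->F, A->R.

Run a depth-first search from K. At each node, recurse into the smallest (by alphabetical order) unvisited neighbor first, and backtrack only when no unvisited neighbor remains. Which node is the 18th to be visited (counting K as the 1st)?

H

Visit K
K → F
F → E
E → D
D → B
B → N
N → L
L → A
A → G
G → J
J → I
J → M
J → Q
Q → C
Q → O
Q → P
A → R
K → H

Visit order: K, F, E, D, B, N, L, A, G, J, I, M, Q, C, O, P, R, H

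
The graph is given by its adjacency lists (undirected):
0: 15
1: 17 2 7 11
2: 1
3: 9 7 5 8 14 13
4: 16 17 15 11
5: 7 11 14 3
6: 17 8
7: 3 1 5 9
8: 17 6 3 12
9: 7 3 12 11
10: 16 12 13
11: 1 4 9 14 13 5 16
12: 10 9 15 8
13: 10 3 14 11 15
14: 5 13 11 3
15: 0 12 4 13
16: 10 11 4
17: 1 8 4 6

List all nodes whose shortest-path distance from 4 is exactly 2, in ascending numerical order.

0, 1, 5, 6, 8, 9, 10, 12, 13, 14

Level 0: 4
Level 1: 11, 15, 16, 17
Level 2: 0, 1, 5, 6, 8, 9, 10, 12, 13, 14
Level 3: 2, 3, 7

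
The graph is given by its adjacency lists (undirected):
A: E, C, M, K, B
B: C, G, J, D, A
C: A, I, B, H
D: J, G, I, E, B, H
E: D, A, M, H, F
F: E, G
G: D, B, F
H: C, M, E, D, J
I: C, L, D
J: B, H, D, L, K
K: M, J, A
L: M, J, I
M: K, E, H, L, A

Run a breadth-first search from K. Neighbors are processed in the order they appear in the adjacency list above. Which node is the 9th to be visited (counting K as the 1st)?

Visit K; enqueue M, J, A → queue [M, J, A]
Visit M; enqueue E, H, L → queue [J, A, E, H, L]
Visit J; enqueue B, D → queue [A, E, H, L, B, D]
Visit A; enqueue C → queue [E, H, L, B, D, C]
Visit E; enqueue F → queue [H, L, B, D, C, F]
Visit H → queue [L, B, D, C, F]
Visit L; enqueue I → queue [B, D, C, F, I]
Visit B; enqueue G → queue [D, C, F, I, G]
Visit D → queue [C, F, I, G]
Visit C → queue [F, I, G]
Visit F → queue [I, G]
Visit I → queue [G]
Visit G → queue []

Visit order: K, M, J, A, E, H, L, B, D, C, F, I, G

D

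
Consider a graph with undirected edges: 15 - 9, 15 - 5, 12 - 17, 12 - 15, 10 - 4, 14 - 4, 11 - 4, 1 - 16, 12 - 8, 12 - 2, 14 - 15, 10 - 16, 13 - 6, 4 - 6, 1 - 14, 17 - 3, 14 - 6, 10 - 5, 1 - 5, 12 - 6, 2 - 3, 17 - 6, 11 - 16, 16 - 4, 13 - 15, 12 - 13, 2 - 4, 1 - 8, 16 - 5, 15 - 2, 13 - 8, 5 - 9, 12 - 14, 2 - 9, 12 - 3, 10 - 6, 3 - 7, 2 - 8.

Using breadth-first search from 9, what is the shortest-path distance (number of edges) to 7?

Level 0: 9
Level 1: 2, 5, 15
Level 2: 1, 3, 4, 8, 10, 12, 13, 14, 16
Level 3: 6, 7, 11, 17
7 first appears at level 3.

3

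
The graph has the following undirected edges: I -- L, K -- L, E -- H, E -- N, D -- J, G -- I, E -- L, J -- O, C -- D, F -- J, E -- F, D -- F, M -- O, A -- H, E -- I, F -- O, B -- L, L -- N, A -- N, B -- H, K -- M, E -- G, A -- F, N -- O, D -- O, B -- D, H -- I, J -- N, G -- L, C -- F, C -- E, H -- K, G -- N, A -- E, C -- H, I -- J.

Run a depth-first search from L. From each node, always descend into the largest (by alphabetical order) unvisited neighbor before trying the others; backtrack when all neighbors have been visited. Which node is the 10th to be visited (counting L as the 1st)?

E

Visit L
L → N
N → O
O → M
M → K
K → H
H → I
I → J
J → F
F → E
E → G
E → C
C → D
D → B
E → A

Visit order: L, N, O, M, K, H, I, J, F, E, G, C, D, B, A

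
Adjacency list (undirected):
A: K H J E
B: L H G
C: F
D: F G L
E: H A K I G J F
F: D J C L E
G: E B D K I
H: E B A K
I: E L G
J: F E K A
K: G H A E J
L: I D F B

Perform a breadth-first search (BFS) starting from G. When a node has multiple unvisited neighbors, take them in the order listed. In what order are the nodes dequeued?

Visit G; enqueue E, B, D, K, I → queue [E, B, D, K, I]
Visit E; enqueue H, A, J, F → queue [B, D, K, I, H, A, J, F]
Visit B; enqueue L → queue [D, K, I, H, A, J, F, L]
Visit D → queue [K, I, H, A, J, F, L]
Visit K → queue [I, H, A, J, F, L]
Visit I → queue [H, A, J, F, L]
Visit H → queue [A, J, F, L]
Visit A → queue [J, F, L]
Visit J → queue [F, L]
Visit F; enqueue C → queue [L, C]
Visit L → queue [C]
Visit C → queue []

G, E, B, D, K, I, H, A, J, F, L, C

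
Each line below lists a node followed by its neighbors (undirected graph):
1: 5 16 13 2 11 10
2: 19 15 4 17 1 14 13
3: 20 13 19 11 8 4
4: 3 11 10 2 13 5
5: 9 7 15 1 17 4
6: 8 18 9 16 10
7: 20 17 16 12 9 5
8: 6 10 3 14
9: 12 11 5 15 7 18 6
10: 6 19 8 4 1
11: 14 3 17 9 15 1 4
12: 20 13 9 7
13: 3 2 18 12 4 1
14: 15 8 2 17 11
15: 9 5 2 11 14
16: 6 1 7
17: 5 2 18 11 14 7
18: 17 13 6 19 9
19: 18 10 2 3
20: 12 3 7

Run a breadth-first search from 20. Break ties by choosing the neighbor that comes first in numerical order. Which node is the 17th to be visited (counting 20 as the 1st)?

Visit 20; enqueue 3, 7, 12 → queue [3, 7, 12]
Visit 3; enqueue 4, 8, 11, 13, 19 → queue [7, 12, 4, 8, 11, 13, 19]
Visit 7; enqueue 5, 9, 16, 17 → queue [12, 4, 8, 11, 13, 19, 5, 9, 16, 17]
Visit 12 → queue [4, 8, 11, 13, 19, 5, 9, 16, 17]
Visit 4; enqueue 2, 10 → queue [8, 11, 13, 19, 5, 9, 16, 17, 2, 10]
Visit 8; enqueue 6, 14 → queue [11, 13, 19, 5, 9, 16, 17, 2, 10, 6, 14]
Visit 11; enqueue 1, 15 → queue [13, 19, 5, 9, 16, 17, 2, 10, 6, 14, 1, 15]
Visit 13; enqueue 18 → queue [19, 5, 9, 16, 17, 2, 10, 6, 14, 1, 15, 18]
Visit 19 → queue [5, 9, 16, 17, 2, 10, 6, 14, 1, 15, 18]
Visit 5 → queue [9, 16, 17, 2, 10, 6, 14, 1, 15, 18]
Visit 9 → queue [16, 17, 2, 10, 6, 14, 1, 15, 18]
Visit 16 → queue [17, 2, 10, 6, 14, 1, 15, 18]
Visit 17 → queue [2, 10, 6, 14, 1, 15, 18]
Visit 2 → queue [10, 6, 14, 1, 15, 18]
Visit 10 → queue [6, 14, 1, 15, 18]
Visit 6 → queue [14, 1, 15, 18]
Visit 14 → queue [1, 15, 18]
Visit 1 → queue [15, 18]
Visit 15 → queue [18]
Visit 18 → queue []

Visit order: 20, 3, 7, 12, 4, 8, 11, 13, 19, 5, 9, 16, 17, 2, 10, 6, 14, 1, 15, 18

14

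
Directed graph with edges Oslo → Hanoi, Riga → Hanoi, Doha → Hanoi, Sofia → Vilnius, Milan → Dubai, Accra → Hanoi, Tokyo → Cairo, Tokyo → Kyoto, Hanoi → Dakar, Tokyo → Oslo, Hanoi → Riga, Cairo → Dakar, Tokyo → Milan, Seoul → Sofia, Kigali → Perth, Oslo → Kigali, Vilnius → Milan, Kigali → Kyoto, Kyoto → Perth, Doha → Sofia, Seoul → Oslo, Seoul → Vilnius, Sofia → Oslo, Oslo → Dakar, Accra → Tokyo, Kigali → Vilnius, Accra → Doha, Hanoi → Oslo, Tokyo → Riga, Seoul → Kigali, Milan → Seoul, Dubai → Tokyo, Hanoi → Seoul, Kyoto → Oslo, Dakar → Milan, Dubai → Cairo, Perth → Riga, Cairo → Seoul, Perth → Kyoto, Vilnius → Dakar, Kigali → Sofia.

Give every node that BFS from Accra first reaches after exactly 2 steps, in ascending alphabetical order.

Level 0: Accra
Level 1: Doha, Hanoi, Tokyo
Level 2: Cairo, Dakar, Kyoto, Milan, Oslo, Riga, Seoul, Sofia
Level 3: Dubai, Kigali, Perth, Vilnius

Cairo, Dakar, Kyoto, Milan, Oslo, Riga, Seoul, Sofia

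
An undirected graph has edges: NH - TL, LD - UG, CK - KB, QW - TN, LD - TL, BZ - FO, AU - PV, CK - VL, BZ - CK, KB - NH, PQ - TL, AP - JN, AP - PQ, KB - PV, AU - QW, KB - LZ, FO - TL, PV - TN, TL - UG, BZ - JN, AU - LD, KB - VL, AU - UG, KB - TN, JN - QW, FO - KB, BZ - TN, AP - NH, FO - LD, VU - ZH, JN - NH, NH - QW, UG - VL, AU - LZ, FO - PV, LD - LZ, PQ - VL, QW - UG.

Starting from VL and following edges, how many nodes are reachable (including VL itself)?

17

BFS from VL visits: VL, UG, PQ, KB, CK, TL, QW, LD, AU, AP, TN, PV, NH, LZ, FO, BZ, JN
Reachable nodes: 17 of 19 total.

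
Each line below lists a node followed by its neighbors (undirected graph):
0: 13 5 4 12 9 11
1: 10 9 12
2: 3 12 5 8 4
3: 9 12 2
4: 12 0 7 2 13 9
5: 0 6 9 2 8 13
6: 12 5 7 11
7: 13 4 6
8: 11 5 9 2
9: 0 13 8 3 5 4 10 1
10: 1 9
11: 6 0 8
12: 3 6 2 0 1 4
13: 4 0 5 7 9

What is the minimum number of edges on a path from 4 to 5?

2

Level 0: 4
Level 1: 0, 2, 7, 9, 12, 13
Level 2: 1, 3, 5, 6, 8, 10, 11
5 first appears at level 2.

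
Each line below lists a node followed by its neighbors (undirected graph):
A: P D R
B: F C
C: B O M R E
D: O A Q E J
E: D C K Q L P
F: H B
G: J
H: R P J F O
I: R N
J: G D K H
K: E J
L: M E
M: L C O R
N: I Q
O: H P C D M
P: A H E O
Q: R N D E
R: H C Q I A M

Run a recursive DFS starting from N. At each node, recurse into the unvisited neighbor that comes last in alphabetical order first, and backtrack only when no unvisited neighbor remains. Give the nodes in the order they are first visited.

Visit N
N → Q
Q → R
R → M
M → O
O → P
P → H
H → J
J → K
K → E
E → L
E → D
D → A
E → C
C → B
B → F
J → G
R → I

N, Q, R, M, O, P, H, J, K, E, L, D, A, C, B, F, G, I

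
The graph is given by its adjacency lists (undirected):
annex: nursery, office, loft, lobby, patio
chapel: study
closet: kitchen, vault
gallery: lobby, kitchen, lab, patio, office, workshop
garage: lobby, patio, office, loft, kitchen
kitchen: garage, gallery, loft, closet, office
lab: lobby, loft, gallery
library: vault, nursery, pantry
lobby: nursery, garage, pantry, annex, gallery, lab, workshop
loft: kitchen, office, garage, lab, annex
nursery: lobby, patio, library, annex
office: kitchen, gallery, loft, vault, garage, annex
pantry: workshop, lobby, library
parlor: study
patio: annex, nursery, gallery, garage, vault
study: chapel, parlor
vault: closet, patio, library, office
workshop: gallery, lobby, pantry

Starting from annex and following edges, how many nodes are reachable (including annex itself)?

BFS from annex visits: annex, nursery, office, loft, lobby, patio, library, kitchen, gallery, vault, garage, lab, pantry, workshop, closet
Reachable nodes: 15 of 18 total.

15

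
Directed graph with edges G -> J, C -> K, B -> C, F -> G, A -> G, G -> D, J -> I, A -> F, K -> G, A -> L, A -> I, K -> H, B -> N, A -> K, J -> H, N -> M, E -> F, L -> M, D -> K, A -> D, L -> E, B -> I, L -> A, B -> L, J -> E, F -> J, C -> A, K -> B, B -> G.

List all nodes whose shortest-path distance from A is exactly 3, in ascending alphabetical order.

Level 0: A
Level 1: D, F, G, I, K, L
Level 2: B, E, H, J, M
Level 3: C, N

C, N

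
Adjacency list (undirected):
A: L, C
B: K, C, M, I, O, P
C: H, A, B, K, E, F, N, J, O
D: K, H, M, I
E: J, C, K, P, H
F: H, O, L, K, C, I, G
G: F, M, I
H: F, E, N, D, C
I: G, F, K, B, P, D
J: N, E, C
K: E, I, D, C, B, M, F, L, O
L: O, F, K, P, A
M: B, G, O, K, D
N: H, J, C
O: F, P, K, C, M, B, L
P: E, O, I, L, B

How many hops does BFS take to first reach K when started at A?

2

Level 0: A
Level 1: C, L
Level 2: B, E, F, H, J, K, N, O, P
Level 3: D, G, I, M
K first appears at level 2.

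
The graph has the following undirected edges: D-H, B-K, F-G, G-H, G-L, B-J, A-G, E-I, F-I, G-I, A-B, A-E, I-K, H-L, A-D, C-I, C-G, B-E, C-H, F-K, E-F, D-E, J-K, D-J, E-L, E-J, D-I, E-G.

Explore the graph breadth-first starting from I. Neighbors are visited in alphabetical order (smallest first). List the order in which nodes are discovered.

Visit I; enqueue C, D, E, F, G, K → queue [C, D, E, F, G, K]
Visit C; enqueue H → queue [D, E, F, G, K, H]
Visit D; enqueue A, J → queue [E, F, G, K, H, A, J]
Visit E; enqueue B, L → queue [F, G, K, H, A, J, B, L]
Visit F → queue [G, K, H, A, J, B, L]
Visit G → queue [K, H, A, J, B, L]
Visit K → queue [H, A, J, B, L]
Visit H → queue [A, J, B, L]
Visit A → queue [J, B, L]
Visit J → queue [B, L]
Visit B → queue [L]
Visit L → queue []

I C D E F G K H A J B L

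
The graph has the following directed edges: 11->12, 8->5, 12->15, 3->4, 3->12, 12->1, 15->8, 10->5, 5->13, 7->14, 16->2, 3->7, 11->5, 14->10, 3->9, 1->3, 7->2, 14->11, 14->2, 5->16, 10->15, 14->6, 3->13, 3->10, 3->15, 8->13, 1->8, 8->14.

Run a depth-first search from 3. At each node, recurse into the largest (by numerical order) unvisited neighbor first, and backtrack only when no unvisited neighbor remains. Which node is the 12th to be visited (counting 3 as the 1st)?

Visit 3
3 → 15
15 → 8
8 → 14
14 → 11
11 → 12
12 → 1
11 → 5
5 → 16
16 → 2
5 → 13
14 → 10
14 → 6
3 → 9
3 → 7
3 → 4

Visit order: 3, 15, 8, 14, 11, 12, 1, 5, 16, 2, 13, 10, 6, 9, 7, 4

10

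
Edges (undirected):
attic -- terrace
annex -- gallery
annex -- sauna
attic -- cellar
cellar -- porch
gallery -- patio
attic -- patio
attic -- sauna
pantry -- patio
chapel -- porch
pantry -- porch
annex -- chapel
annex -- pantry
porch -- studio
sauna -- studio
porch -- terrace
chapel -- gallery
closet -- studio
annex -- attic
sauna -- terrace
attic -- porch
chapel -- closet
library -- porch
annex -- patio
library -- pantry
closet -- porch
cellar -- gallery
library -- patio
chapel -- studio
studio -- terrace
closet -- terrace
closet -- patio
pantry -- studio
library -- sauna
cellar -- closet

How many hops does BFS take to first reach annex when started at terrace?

Level 0: terrace
Level 1: attic, closet, porch, sauna, studio
Level 2: annex, cellar, chapel, library, pantry, patio
Level 3: gallery
annex first appears at level 2.

2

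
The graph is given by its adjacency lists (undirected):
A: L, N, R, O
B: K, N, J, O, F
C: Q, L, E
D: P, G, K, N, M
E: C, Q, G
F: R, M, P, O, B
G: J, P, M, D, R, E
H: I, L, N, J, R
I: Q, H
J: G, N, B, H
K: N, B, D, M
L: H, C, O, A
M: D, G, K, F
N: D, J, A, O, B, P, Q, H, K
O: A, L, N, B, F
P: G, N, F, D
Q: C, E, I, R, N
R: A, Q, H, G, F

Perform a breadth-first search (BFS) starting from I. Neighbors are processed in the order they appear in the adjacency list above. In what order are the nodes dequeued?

I Q H C E R N L J G A F D O B P K M

Visit I; enqueue Q, H → queue [Q, H]
Visit Q; enqueue C, E, R, N → queue [H, C, E, R, N]
Visit H; enqueue L, J → queue [C, E, R, N, L, J]
Visit C → queue [E, R, N, L, J]
Visit E; enqueue G → queue [R, N, L, J, G]
Visit R; enqueue A, F → queue [N, L, J, G, A, F]
Visit N; enqueue D, O, B, P, K → queue [L, J, G, A, F, D, O, B, P, K]
Visit L → queue [J, G, A, F, D, O, B, P, K]
Visit J → queue [G, A, F, D, O, B, P, K]
Visit G; enqueue M → queue [A, F, D, O, B, P, K, M]
Visit A → queue [F, D, O, B, P, K, M]
Visit F → queue [D, O, B, P, K, M]
Visit D → queue [O, B, P, K, M]
Visit O → queue [B, P, K, M]
Visit B → queue [P, K, M]
Visit P → queue [K, M]
Visit K → queue [M]
Visit M → queue []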